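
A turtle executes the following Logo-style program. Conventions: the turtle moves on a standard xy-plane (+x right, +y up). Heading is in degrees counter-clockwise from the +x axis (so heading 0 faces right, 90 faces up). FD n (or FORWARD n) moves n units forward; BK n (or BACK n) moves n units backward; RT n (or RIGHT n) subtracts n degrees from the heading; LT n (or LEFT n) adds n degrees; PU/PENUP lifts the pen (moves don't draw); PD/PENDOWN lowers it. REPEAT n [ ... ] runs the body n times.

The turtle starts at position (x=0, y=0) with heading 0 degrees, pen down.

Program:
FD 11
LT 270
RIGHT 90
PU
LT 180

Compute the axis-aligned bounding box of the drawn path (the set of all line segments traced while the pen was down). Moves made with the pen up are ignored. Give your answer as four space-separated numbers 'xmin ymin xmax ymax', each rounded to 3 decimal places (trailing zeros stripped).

Executing turtle program step by step:
Start: pos=(0,0), heading=0, pen down
FD 11: (0,0) -> (11,0) [heading=0, draw]
LT 270: heading 0 -> 270
RT 90: heading 270 -> 180
PU: pen up
LT 180: heading 180 -> 0
Final: pos=(11,0), heading=0, 1 segment(s) drawn

Segment endpoints: x in {0, 11}, y in {0}
xmin=0, ymin=0, xmax=11, ymax=0

Answer: 0 0 11 0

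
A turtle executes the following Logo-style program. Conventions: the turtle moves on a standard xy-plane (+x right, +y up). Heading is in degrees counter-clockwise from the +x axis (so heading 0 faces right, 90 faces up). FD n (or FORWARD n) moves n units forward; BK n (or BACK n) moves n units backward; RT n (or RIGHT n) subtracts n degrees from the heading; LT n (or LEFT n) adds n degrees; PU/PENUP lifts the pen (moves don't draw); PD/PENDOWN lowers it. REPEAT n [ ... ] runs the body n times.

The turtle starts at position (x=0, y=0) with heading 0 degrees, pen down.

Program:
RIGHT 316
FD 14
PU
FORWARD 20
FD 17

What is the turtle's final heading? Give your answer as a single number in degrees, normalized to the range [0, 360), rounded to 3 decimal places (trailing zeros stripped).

Answer: 44

Derivation:
Executing turtle program step by step:
Start: pos=(0,0), heading=0, pen down
RT 316: heading 0 -> 44
FD 14: (0,0) -> (10.071,9.725) [heading=44, draw]
PU: pen up
FD 20: (10.071,9.725) -> (24.458,23.618) [heading=44, move]
FD 17: (24.458,23.618) -> (36.686,35.428) [heading=44, move]
Final: pos=(36.686,35.428), heading=44, 1 segment(s) drawn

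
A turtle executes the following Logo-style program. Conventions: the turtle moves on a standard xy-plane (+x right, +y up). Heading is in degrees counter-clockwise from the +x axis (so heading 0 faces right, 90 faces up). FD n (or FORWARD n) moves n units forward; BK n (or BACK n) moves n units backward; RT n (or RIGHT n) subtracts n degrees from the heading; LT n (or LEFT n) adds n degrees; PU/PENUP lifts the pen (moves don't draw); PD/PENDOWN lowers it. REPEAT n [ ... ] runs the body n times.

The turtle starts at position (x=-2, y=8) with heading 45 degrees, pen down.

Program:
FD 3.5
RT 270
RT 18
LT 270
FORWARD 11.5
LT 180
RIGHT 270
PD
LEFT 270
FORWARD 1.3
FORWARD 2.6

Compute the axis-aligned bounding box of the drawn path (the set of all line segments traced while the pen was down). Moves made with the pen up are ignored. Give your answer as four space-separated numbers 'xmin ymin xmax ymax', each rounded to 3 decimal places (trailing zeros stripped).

Answer: -2 8 10.721 15.696

Derivation:
Executing turtle program step by step:
Start: pos=(-2,8), heading=45, pen down
FD 3.5: (-2,8) -> (0.475,10.475) [heading=45, draw]
RT 270: heading 45 -> 135
RT 18: heading 135 -> 117
LT 270: heading 117 -> 27
FD 11.5: (0.475,10.475) -> (10.721,15.696) [heading=27, draw]
LT 180: heading 27 -> 207
RT 270: heading 207 -> 297
PD: pen down
LT 270: heading 297 -> 207
FD 1.3: (10.721,15.696) -> (9.563,15.106) [heading=207, draw]
FD 2.6: (9.563,15.106) -> (7.247,13.925) [heading=207, draw]
Final: pos=(7.247,13.925), heading=207, 4 segment(s) drawn

Segment endpoints: x in {-2, 0.475, 7.247, 9.563, 10.721}, y in {8, 10.475, 13.925, 15.106, 15.696}
xmin=-2, ymin=8, xmax=10.721, ymax=15.696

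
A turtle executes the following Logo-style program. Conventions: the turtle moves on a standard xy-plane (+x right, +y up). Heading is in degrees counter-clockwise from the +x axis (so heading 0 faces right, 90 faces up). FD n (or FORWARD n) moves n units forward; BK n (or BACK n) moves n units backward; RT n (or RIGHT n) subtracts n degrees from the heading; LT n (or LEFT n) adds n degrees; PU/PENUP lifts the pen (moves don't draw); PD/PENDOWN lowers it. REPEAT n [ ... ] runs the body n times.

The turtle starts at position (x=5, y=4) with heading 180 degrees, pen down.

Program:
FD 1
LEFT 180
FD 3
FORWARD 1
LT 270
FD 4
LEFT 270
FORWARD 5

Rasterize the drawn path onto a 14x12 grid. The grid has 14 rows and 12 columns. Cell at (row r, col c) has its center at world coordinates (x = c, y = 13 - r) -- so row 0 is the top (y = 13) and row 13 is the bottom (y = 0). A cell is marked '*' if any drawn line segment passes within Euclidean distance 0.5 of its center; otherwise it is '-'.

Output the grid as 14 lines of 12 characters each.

Answer: ------------
------------
------------
------------
------------
------------
------------
------------
------------
----*****---
--------*---
--------*---
--------*---
---******---

Derivation:
Segment 0: (5,4) -> (4,4)
Segment 1: (4,4) -> (7,4)
Segment 2: (7,4) -> (8,4)
Segment 3: (8,4) -> (8,-0)
Segment 4: (8,-0) -> (3,0)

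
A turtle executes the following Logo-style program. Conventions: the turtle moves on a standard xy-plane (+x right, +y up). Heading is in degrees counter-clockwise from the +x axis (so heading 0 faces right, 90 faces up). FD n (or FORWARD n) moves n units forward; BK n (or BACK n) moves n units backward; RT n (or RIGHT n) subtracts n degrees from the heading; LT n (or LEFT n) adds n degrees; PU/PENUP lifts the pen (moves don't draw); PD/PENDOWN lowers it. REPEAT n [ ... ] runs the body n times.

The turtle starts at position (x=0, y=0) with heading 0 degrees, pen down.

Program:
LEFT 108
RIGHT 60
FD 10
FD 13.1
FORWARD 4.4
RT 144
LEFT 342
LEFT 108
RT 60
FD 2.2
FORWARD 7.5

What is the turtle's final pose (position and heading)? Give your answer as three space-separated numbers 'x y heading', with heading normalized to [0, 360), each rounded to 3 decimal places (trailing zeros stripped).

Answer: 22.346 11.575 294

Derivation:
Executing turtle program step by step:
Start: pos=(0,0), heading=0, pen down
LT 108: heading 0 -> 108
RT 60: heading 108 -> 48
FD 10: (0,0) -> (6.691,7.431) [heading=48, draw]
FD 13.1: (6.691,7.431) -> (15.457,17.167) [heading=48, draw]
FD 4.4: (15.457,17.167) -> (18.401,20.436) [heading=48, draw]
RT 144: heading 48 -> 264
LT 342: heading 264 -> 246
LT 108: heading 246 -> 354
RT 60: heading 354 -> 294
FD 2.2: (18.401,20.436) -> (19.296,18.427) [heading=294, draw]
FD 7.5: (19.296,18.427) -> (22.346,11.575) [heading=294, draw]
Final: pos=(22.346,11.575), heading=294, 5 segment(s) drawn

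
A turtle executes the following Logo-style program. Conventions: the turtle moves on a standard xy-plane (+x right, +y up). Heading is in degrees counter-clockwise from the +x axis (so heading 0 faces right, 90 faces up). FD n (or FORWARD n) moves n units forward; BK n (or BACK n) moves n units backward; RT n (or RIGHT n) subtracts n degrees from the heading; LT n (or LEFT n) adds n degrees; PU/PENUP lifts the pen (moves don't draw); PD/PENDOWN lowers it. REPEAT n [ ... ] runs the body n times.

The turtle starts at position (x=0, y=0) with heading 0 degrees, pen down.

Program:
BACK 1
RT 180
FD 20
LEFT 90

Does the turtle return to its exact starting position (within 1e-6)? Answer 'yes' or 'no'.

Executing turtle program step by step:
Start: pos=(0,0), heading=0, pen down
BK 1: (0,0) -> (-1,0) [heading=0, draw]
RT 180: heading 0 -> 180
FD 20: (-1,0) -> (-21,0) [heading=180, draw]
LT 90: heading 180 -> 270
Final: pos=(-21,0), heading=270, 2 segment(s) drawn

Start position: (0, 0)
Final position: (-21, 0)
Distance = 21; >= 1e-6 -> NOT closed

Answer: no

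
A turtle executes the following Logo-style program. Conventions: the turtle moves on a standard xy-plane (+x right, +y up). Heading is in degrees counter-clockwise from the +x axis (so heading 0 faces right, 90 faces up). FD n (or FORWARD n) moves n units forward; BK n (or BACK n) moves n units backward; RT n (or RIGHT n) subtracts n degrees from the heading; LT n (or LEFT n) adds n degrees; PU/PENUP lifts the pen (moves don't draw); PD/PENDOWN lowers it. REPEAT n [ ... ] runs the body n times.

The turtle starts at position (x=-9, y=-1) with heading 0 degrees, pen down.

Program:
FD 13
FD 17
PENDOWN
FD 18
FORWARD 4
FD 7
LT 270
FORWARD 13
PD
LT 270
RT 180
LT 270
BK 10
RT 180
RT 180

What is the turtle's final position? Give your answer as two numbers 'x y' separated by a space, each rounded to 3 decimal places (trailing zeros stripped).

Answer: 50 -4

Derivation:
Executing turtle program step by step:
Start: pos=(-9,-1), heading=0, pen down
FD 13: (-9,-1) -> (4,-1) [heading=0, draw]
FD 17: (4,-1) -> (21,-1) [heading=0, draw]
PD: pen down
FD 18: (21,-1) -> (39,-1) [heading=0, draw]
FD 4: (39,-1) -> (43,-1) [heading=0, draw]
FD 7: (43,-1) -> (50,-1) [heading=0, draw]
LT 270: heading 0 -> 270
FD 13: (50,-1) -> (50,-14) [heading=270, draw]
PD: pen down
LT 270: heading 270 -> 180
RT 180: heading 180 -> 0
LT 270: heading 0 -> 270
BK 10: (50,-14) -> (50,-4) [heading=270, draw]
RT 180: heading 270 -> 90
RT 180: heading 90 -> 270
Final: pos=(50,-4), heading=270, 7 segment(s) drawn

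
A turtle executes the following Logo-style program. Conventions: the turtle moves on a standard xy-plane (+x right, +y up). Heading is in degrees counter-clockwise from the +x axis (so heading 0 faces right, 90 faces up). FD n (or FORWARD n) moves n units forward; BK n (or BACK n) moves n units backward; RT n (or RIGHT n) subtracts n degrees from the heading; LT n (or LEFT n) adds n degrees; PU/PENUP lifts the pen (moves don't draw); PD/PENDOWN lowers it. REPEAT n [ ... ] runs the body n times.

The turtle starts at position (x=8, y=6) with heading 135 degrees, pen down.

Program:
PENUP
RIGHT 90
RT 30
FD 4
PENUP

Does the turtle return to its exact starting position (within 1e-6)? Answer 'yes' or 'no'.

Answer: no

Derivation:
Executing turtle program step by step:
Start: pos=(8,6), heading=135, pen down
PU: pen up
RT 90: heading 135 -> 45
RT 30: heading 45 -> 15
FD 4: (8,6) -> (11.864,7.035) [heading=15, move]
PU: pen up
Final: pos=(11.864,7.035), heading=15, 0 segment(s) drawn

Start position: (8, 6)
Final position: (11.864, 7.035)
Distance = 4; >= 1e-6 -> NOT closed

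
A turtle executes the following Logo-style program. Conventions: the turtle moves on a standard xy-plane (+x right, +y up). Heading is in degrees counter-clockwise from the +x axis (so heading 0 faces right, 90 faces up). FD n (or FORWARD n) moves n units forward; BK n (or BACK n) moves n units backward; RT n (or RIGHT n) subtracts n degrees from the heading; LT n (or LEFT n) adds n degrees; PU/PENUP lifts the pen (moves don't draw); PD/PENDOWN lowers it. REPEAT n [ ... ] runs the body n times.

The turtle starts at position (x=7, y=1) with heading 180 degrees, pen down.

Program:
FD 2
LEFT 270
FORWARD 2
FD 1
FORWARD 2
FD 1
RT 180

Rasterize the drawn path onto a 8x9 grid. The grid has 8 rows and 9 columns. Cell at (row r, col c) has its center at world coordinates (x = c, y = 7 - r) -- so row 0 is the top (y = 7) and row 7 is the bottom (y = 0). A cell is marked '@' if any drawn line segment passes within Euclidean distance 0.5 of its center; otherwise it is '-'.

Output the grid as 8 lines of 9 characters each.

Segment 0: (7,1) -> (5,1)
Segment 1: (5,1) -> (5,3)
Segment 2: (5,3) -> (5,4)
Segment 3: (5,4) -> (5,6)
Segment 4: (5,6) -> (5,7)

Answer: -----@---
-----@---
-----@---
-----@---
-----@---
-----@---
-----@@@-
---------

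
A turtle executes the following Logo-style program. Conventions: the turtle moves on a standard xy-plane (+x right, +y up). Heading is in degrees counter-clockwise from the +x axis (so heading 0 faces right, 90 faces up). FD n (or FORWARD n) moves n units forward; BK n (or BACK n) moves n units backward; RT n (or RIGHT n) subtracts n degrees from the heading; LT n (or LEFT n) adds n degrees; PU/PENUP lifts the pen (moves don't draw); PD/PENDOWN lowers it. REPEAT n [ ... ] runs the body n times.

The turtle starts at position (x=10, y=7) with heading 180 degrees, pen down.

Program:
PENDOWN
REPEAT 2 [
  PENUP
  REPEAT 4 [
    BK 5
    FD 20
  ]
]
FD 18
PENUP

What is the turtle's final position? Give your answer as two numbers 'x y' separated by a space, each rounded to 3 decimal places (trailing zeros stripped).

Answer: -128 7

Derivation:
Executing turtle program step by step:
Start: pos=(10,7), heading=180, pen down
PD: pen down
REPEAT 2 [
  -- iteration 1/2 --
  PU: pen up
  REPEAT 4 [
    -- iteration 1/4 --
    BK 5: (10,7) -> (15,7) [heading=180, move]
    FD 20: (15,7) -> (-5,7) [heading=180, move]
    -- iteration 2/4 --
    BK 5: (-5,7) -> (0,7) [heading=180, move]
    FD 20: (0,7) -> (-20,7) [heading=180, move]
    -- iteration 3/4 --
    BK 5: (-20,7) -> (-15,7) [heading=180, move]
    FD 20: (-15,7) -> (-35,7) [heading=180, move]
    -- iteration 4/4 --
    BK 5: (-35,7) -> (-30,7) [heading=180, move]
    FD 20: (-30,7) -> (-50,7) [heading=180, move]
  ]
  -- iteration 2/2 --
  PU: pen up
  REPEAT 4 [
    -- iteration 1/4 --
    BK 5: (-50,7) -> (-45,7) [heading=180, move]
    FD 20: (-45,7) -> (-65,7) [heading=180, move]
    -- iteration 2/4 --
    BK 5: (-65,7) -> (-60,7) [heading=180, move]
    FD 20: (-60,7) -> (-80,7) [heading=180, move]
    -- iteration 3/4 --
    BK 5: (-80,7) -> (-75,7) [heading=180, move]
    FD 20: (-75,7) -> (-95,7) [heading=180, move]
    -- iteration 4/4 --
    BK 5: (-95,7) -> (-90,7) [heading=180, move]
    FD 20: (-90,7) -> (-110,7) [heading=180, move]
  ]
]
FD 18: (-110,7) -> (-128,7) [heading=180, move]
PU: pen up
Final: pos=(-128,7), heading=180, 0 segment(s) drawn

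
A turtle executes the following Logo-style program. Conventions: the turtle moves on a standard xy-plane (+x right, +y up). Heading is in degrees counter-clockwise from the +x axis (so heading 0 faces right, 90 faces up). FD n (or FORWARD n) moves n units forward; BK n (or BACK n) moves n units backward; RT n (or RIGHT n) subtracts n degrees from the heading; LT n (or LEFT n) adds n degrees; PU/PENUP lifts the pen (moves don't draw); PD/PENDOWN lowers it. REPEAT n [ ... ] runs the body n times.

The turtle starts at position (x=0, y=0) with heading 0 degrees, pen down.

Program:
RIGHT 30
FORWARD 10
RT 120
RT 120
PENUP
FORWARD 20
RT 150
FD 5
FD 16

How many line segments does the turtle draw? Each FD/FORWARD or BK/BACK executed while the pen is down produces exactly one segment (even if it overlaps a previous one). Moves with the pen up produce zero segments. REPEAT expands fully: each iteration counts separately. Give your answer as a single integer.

Answer: 1

Derivation:
Executing turtle program step by step:
Start: pos=(0,0), heading=0, pen down
RT 30: heading 0 -> 330
FD 10: (0,0) -> (8.66,-5) [heading=330, draw]
RT 120: heading 330 -> 210
RT 120: heading 210 -> 90
PU: pen up
FD 20: (8.66,-5) -> (8.66,15) [heading=90, move]
RT 150: heading 90 -> 300
FD 5: (8.66,15) -> (11.16,10.67) [heading=300, move]
FD 16: (11.16,10.67) -> (19.16,-3.187) [heading=300, move]
Final: pos=(19.16,-3.187), heading=300, 1 segment(s) drawn
Segments drawn: 1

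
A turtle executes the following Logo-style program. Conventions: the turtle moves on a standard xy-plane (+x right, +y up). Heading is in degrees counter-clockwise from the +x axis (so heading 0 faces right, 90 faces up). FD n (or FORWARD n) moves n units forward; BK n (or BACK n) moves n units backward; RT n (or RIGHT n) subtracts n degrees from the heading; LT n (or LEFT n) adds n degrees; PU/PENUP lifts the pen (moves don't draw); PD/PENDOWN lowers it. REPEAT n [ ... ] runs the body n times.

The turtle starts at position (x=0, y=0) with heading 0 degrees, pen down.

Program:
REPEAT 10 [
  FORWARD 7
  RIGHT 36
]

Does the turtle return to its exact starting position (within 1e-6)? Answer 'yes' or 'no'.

Executing turtle program step by step:
Start: pos=(0,0), heading=0, pen down
REPEAT 10 [
  -- iteration 1/10 --
  FD 7: (0,0) -> (7,0) [heading=0, draw]
  RT 36: heading 0 -> 324
  -- iteration 2/10 --
  FD 7: (7,0) -> (12.663,-4.114) [heading=324, draw]
  RT 36: heading 324 -> 288
  -- iteration 3/10 --
  FD 7: (12.663,-4.114) -> (14.826,-10.772) [heading=288, draw]
  RT 36: heading 288 -> 252
  -- iteration 4/10 --
  FD 7: (14.826,-10.772) -> (12.663,-17.429) [heading=252, draw]
  RT 36: heading 252 -> 216
  -- iteration 5/10 --
  FD 7: (12.663,-17.429) -> (7,-21.544) [heading=216, draw]
  RT 36: heading 216 -> 180
  -- iteration 6/10 --
  FD 7: (7,-21.544) -> (0,-21.544) [heading=180, draw]
  RT 36: heading 180 -> 144
  -- iteration 7/10 --
  FD 7: (0,-21.544) -> (-5.663,-17.429) [heading=144, draw]
  RT 36: heading 144 -> 108
  -- iteration 8/10 --
  FD 7: (-5.663,-17.429) -> (-7.826,-10.772) [heading=108, draw]
  RT 36: heading 108 -> 72
  -- iteration 9/10 --
  FD 7: (-7.826,-10.772) -> (-5.663,-4.114) [heading=72, draw]
  RT 36: heading 72 -> 36
  -- iteration 10/10 --
  FD 7: (-5.663,-4.114) -> (0,0) [heading=36, draw]
  RT 36: heading 36 -> 0
]
Final: pos=(0,0), heading=0, 10 segment(s) drawn

Start position: (0, 0)
Final position: (0, 0)
Distance = 0; < 1e-6 -> CLOSED

Answer: yes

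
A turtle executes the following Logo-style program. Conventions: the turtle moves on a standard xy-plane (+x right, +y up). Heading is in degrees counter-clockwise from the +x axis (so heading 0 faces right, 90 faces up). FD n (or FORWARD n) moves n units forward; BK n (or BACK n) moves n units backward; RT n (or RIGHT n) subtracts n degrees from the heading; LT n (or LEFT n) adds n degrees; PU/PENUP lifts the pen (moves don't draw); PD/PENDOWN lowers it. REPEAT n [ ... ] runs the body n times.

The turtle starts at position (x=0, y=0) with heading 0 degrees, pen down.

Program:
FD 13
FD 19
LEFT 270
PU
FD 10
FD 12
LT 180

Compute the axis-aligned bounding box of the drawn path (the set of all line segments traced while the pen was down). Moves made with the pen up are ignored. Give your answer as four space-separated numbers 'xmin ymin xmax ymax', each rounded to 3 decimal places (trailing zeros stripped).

Executing turtle program step by step:
Start: pos=(0,0), heading=0, pen down
FD 13: (0,0) -> (13,0) [heading=0, draw]
FD 19: (13,0) -> (32,0) [heading=0, draw]
LT 270: heading 0 -> 270
PU: pen up
FD 10: (32,0) -> (32,-10) [heading=270, move]
FD 12: (32,-10) -> (32,-22) [heading=270, move]
LT 180: heading 270 -> 90
Final: pos=(32,-22), heading=90, 2 segment(s) drawn

Segment endpoints: x in {0, 13, 32}, y in {0}
xmin=0, ymin=0, xmax=32, ymax=0

Answer: 0 0 32 0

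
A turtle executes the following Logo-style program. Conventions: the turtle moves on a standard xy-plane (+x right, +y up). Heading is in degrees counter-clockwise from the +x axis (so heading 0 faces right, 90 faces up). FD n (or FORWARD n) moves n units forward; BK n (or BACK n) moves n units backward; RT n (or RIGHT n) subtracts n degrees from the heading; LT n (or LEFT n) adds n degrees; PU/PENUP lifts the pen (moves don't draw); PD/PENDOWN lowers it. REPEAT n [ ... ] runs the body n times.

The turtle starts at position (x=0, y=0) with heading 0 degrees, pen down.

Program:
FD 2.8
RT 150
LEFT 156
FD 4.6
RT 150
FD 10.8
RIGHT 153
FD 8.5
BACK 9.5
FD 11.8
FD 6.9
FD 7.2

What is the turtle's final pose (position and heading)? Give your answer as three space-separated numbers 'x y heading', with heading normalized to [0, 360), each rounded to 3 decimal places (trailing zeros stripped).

Answer: 9.942 16.319 63

Derivation:
Executing turtle program step by step:
Start: pos=(0,0), heading=0, pen down
FD 2.8: (0,0) -> (2.8,0) [heading=0, draw]
RT 150: heading 0 -> 210
LT 156: heading 210 -> 6
FD 4.6: (2.8,0) -> (7.375,0.481) [heading=6, draw]
RT 150: heading 6 -> 216
FD 10.8: (7.375,0.481) -> (-1.363,-5.867) [heading=216, draw]
RT 153: heading 216 -> 63
FD 8.5: (-1.363,-5.867) -> (2.496,1.706) [heading=63, draw]
BK 9.5: (2.496,1.706) -> (-1.817,-6.758) [heading=63, draw]
FD 11.8: (-1.817,-6.758) -> (3.541,3.756) [heading=63, draw]
FD 6.9: (3.541,3.756) -> (6.673,9.904) [heading=63, draw]
FD 7.2: (6.673,9.904) -> (9.942,16.319) [heading=63, draw]
Final: pos=(9.942,16.319), heading=63, 8 segment(s) drawn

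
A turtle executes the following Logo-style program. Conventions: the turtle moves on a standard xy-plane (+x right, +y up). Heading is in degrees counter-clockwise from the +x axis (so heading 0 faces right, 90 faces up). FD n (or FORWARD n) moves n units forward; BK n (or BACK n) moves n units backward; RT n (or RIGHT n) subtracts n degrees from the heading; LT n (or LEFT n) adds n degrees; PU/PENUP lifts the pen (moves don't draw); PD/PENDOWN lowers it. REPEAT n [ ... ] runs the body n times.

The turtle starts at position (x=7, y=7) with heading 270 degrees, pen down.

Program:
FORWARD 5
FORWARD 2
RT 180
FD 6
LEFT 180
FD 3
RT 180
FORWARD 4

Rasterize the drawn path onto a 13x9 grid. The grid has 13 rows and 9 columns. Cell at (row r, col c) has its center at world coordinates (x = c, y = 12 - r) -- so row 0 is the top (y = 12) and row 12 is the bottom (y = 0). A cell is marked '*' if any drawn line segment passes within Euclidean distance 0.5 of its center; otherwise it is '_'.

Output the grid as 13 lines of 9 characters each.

Segment 0: (7,7) -> (7,2)
Segment 1: (7,2) -> (7,0)
Segment 2: (7,0) -> (7,6)
Segment 3: (7,6) -> (7,3)
Segment 4: (7,3) -> (7,7)

Answer: _________
_________
_________
_________
_________
_______*_
_______*_
_______*_
_______*_
_______*_
_______*_
_______*_
_______*_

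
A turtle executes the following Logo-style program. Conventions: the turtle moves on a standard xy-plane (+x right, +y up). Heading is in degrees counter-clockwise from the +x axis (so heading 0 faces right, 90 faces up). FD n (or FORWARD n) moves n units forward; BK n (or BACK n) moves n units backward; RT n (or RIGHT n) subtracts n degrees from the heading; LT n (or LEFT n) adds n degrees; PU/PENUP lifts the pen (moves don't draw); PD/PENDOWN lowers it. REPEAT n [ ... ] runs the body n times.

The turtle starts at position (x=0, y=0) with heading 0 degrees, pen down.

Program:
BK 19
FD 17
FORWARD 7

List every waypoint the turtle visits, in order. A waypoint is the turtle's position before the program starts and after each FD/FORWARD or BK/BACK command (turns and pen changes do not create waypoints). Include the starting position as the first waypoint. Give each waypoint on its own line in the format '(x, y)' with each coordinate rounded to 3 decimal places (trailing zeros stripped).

Answer: (0, 0)
(-19, 0)
(-2, 0)
(5, 0)

Derivation:
Executing turtle program step by step:
Start: pos=(0,0), heading=0, pen down
BK 19: (0,0) -> (-19,0) [heading=0, draw]
FD 17: (-19,0) -> (-2,0) [heading=0, draw]
FD 7: (-2,0) -> (5,0) [heading=0, draw]
Final: pos=(5,0), heading=0, 3 segment(s) drawn
Waypoints (4 total):
(0, 0)
(-19, 0)
(-2, 0)
(5, 0)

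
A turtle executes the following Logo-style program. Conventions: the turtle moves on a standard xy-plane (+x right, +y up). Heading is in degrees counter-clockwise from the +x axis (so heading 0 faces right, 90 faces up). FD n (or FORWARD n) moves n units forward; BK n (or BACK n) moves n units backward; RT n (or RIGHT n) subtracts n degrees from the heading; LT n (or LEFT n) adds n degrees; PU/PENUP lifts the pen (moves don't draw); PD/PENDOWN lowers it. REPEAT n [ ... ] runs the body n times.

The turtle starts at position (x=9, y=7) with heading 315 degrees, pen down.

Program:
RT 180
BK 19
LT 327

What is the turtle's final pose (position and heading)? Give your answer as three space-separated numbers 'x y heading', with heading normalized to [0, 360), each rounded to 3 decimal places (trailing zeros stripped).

Answer: 22.435 -6.435 102

Derivation:
Executing turtle program step by step:
Start: pos=(9,7), heading=315, pen down
RT 180: heading 315 -> 135
BK 19: (9,7) -> (22.435,-6.435) [heading=135, draw]
LT 327: heading 135 -> 102
Final: pos=(22.435,-6.435), heading=102, 1 segment(s) drawn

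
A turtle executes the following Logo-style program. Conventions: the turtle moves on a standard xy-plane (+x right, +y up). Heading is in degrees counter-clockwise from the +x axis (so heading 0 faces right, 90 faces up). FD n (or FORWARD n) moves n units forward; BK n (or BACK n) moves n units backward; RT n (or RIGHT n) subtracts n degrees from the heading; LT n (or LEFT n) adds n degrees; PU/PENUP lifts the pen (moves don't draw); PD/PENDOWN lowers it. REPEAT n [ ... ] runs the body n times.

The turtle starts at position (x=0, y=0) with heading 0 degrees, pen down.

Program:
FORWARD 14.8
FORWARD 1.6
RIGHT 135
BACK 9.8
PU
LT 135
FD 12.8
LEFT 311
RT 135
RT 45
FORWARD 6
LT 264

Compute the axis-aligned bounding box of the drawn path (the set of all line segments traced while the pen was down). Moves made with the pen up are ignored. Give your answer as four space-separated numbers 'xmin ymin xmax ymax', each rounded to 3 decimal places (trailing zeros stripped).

Answer: 0 0 23.33 6.93

Derivation:
Executing turtle program step by step:
Start: pos=(0,0), heading=0, pen down
FD 14.8: (0,0) -> (14.8,0) [heading=0, draw]
FD 1.6: (14.8,0) -> (16.4,0) [heading=0, draw]
RT 135: heading 0 -> 225
BK 9.8: (16.4,0) -> (23.33,6.93) [heading=225, draw]
PU: pen up
LT 135: heading 225 -> 0
FD 12.8: (23.33,6.93) -> (36.13,6.93) [heading=0, move]
LT 311: heading 0 -> 311
RT 135: heading 311 -> 176
RT 45: heading 176 -> 131
FD 6: (36.13,6.93) -> (32.193,11.458) [heading=131, move]
LT 264: heading 131 -> 35
Final: pos=(32.193,11.458), heading=35, 3 segment(s) drawn

Segment endpoints: x in {0, 14.8, 16.4, 23.33}, y in {0, 6.93}
xmin=0, ymin=0, xmax=23.33, ymax=6.93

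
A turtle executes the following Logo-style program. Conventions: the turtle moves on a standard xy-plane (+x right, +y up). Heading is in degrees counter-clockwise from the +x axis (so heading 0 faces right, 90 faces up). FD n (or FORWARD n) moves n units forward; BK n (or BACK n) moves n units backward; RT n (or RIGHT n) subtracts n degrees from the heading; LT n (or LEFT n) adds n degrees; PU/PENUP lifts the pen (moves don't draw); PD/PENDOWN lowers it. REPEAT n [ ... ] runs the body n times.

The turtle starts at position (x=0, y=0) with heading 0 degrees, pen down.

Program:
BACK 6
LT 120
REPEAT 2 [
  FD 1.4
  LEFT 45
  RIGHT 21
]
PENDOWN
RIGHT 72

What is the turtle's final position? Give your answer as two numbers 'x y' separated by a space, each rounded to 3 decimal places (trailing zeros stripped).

Executing turtle program step by step:
Start: pos=(0,0), heading=0, pen down
BK 6: (0,0) -> (-6,0) [heading=0, draw]
LT 120: heading 0 -> 120
REPEAT 2 [
  -- iteration 1/2 --
  FD 1.4: (-6,0) -> (-6.7,1.212) [heading=120, draw]
  LT 45: heading 120 -> 165
  RT 21: heading 165 -> 144
  -- iteration 2/2 --
  FD 1.4: (-6.7,1.212) -> (-7.833,2.035) [heading=144, draw]
  LT 45: heading 144 -> 189
  RT 21: heading 189 -> 168
]
PD: pen down
RT 72: heading 168 -> 96
Final: pos=(-7.833,2.035), heading=96, 3 segment(s) drawn

Answer: -7.833 2.035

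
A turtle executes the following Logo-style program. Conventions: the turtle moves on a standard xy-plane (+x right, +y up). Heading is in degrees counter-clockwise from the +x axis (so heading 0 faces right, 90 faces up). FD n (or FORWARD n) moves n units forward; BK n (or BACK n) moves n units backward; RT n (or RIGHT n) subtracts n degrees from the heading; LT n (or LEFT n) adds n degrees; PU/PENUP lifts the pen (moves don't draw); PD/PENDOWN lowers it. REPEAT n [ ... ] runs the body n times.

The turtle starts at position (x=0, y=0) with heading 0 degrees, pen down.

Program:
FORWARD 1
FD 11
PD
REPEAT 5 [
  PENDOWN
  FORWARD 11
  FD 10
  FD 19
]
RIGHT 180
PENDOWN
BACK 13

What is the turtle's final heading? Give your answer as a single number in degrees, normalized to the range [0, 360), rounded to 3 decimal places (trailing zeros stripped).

Answer: 180

Derivation:
Executing turtle program step by step:
Start: pos=(0,0), heading=0, pen down
FD 1: (0,0) -> (1,0) [heading=0, draw]
FD 11: (1,0) -> (12,0) [heading=0, draw]
PD: pen down
REPEAT 5 [
  -- iteration 1/5 --
  PD: pen down
  FD 11: (12,0) -> (23,0) [heading=0, draw]
  FD 10: (23,0) -> (33,0) [heading=0, draw]
  FD 19: (33,0) -> (52,0) [heading=0, draw]
  -- iteration 2/5 --
  PD: pen down
  FD 11: (52,0) -> (63,0) [heading=0, draw]
  FD 10: (63,0) -> (73,0) [heading=0, draw]
  FD 19: (73,0) -> (92,0) [heading=0, draw]
  -- iteration 3/5 --
  PD: pen down
  FD 11: (92,0) -> (103,0) [heading=0, draw]
  FD 10: (103,0) -> (113,0) [heading=0, draw]
  FD 19: (113,0) -> (132,0) [heading=0, draw]
  -- iteration 4/5 --
  PD: pen down
  FD 11: (132,0) -> (143,0) [heading=0, draw]
  FD 10: (143,0) -> (153,0) [heading=0, draw]
  FD 19: (153,0) -> (172,0) [heading=0, draw]
  -- iteration 5/5 --
  PD: pen down
  FD 11: (172,0) -> (183,0) [heading=0, draw]
  FD 10: (183,0) -> (193,0) [heading=0, draw]
  FD 19: (193,0) -> (212,0) [heading=0, draw]
]
RT 180: heading 0 -> 180
PD: pen down
BK 13: (212,0) -> (225,0) [heading=180, draw]
Final: pos=(225,0), heading=180, 18 segment(s) drawn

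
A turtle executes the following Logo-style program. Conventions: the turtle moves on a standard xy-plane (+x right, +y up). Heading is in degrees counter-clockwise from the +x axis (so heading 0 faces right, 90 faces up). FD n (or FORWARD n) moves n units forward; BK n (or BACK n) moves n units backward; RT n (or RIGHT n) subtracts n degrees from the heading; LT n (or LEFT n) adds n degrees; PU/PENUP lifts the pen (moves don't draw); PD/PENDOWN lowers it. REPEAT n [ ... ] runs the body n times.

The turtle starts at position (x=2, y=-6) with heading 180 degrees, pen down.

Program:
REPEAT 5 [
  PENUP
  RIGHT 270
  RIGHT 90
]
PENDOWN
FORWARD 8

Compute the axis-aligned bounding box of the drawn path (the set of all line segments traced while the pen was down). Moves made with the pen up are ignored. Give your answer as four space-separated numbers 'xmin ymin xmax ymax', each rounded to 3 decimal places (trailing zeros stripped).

Answer: -6 -6 2 -6

Derivation:
Executing turtle program step by step:
Start: pos=(2,-6), heading=180, pen down
REPEAT 5 [
  -- iteration 1/5 --
  PU: pen up
  RT 270: heading 180 -> 270
  RT 90: heading 270 -> 180
  -- iteration 2/5 --
  PU: pen up
  RT 270: heading 180 -> 270
  RT 90: heading 270 -> 180
  -- iteration 3/5 --
  PU: pen up
  RT 270: heading 180 -> 270
  RT 90: heading 270 -> 180
  -- iteration 4/5 --
  PU: pen up
  RT 270: heading 180 -> 270
  RT 90: heading 270 -> 180
  -- iteration 5/5 --
  PU: pen up
  RT 270: heading 180 -> 270
  RT 90: heading 270 -> 180
]
PD: pen down
FD 8: (2,-6) -> (-6,-6) [heading=180, draw]
Final: pos=(-6,-6), heading=180, 1 segment(s) drawn

Segment endpoints: x in {-6, 2}, y in {-6, -6}
xmin=-6, ymin=-6, xmax=2, ymax=-6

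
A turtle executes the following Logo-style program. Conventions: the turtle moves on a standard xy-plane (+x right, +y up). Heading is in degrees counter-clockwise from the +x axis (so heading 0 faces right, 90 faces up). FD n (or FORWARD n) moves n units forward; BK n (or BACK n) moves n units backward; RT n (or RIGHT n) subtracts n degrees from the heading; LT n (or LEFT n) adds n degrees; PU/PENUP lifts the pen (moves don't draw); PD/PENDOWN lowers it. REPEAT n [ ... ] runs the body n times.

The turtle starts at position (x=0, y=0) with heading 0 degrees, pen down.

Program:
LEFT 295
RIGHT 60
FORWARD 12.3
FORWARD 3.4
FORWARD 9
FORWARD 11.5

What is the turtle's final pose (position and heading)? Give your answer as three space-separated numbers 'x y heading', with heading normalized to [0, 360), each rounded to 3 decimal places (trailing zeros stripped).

Answer: -20.763 -29.653 235

Derivation:
Executing turtle program step by step:
Start: pos=(0,0), heading=0, pen down
LT 295: heading 0 -> 295
RT 60: heading 295 -> 235
FD 12.3: (0,0) -> (-7.055,-10.076) [heading=235, draw]
FD 3.4: (-7.055,-10.076) -> (-9.005,-12.861) [heading=235, draw]
FD 9: (-9.005,-12.861) -> (-14.167,-20.233) [heading=235, draw]
FD 11.5: (-14.167,-20.233) -> (-20.763,-29.653) [heading=235, draw]
Final: pos=(-20.763,-29.653), heading=235, 4 segment(s) drawn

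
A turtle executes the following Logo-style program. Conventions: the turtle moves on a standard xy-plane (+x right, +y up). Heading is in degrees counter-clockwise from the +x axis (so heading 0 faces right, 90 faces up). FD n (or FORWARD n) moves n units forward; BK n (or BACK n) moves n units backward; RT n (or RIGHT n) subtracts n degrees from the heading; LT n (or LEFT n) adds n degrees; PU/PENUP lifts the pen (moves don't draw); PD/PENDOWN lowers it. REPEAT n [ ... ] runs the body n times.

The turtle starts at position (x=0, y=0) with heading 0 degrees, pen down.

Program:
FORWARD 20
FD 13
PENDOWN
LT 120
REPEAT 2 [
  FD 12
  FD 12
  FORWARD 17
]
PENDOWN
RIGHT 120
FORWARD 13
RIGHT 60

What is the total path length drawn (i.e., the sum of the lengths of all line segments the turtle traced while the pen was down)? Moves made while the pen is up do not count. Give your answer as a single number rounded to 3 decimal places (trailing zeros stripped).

Answer: 128

Derivation:
Executing turtle program step by step:
Start: pos=(0,0), heading=0, pen down
FD 20: (0,0) -> (20,0) [heading=0, draw]
FD 13: (20,0) -> (33,0) [heading=0, draw]
PD: pen down
LT 120: heading 0 -> 120
REPEAT 2 [
  -- iteration 1/2 --
  FD 12: (33,0) -> (27,10.392) [heading=120, draw]
  FD 12: (27,10.392) -> (21,20.785) [heading=120, draw]
  FD 17: (21,20.785) -> (12.5,35.507) [heading=120, draw]
  -- iteration 2/2 --
  FD 12: (12.5,35.507) -> (6.5,45.899) [heading=120, draw]
  FD 12: (6.5,45.899) -> (0.5,56.292) [heading=120, draw]
  FD 17: (0.5,56.292) -> (-8,71.014) [heading=120, draw]
]
PD: pen down
RT 120: heading 120 -> 0
FD 13: (-8,71.014) -> (5,71.014) [heading=0, draw]
RT 60: heading 0 -> 300
Final: pos=(5,71.014), heading=300, 9 segment(s) drawn

Segment lengths:
  seg 1: (0,0) -> (20,0), length = 20
  seg 2: (20,0) -> (33,0), length = 13
  seg 3: (33,0) -> (27,10.392), length = 12
  seg 4: (27,10.392) -> (21,20.785), length = 12
  seg 5: (21,20.785) -> (12.5,35.507), length = 17
  seg 6: (12.5,35.507) -> (6.5,45.899), length = 12
  seg 7: (6.5,45.899) -> (0.5,56.292), length = 12
  seg 8: (0.5,56.292) -> (-8,71.014), length = 17
  seg 9: (-8,71.014) -> (5,71.014), length = 13
Total = 128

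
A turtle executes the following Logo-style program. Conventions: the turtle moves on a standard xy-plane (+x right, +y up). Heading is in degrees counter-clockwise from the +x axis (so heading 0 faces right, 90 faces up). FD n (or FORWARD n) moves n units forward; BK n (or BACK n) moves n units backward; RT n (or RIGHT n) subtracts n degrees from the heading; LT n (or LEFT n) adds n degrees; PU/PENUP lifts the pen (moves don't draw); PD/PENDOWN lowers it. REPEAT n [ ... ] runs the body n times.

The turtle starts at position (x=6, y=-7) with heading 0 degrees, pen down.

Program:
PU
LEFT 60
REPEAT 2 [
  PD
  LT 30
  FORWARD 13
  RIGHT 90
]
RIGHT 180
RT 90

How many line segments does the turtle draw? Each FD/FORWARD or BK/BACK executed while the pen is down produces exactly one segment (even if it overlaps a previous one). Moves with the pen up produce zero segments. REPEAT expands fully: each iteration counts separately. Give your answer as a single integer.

Executing turtle program step by step:
Start: pos=(6,-7), heading=0, pen down
PU: pen up
LT 60: heading 0 -> 60
REPEAT 2 [
  -- iteration 1/2 --
  PD: pen down
  LT 30: heading 60 -> 90
  FD 13: (6,-7) -> (6,6) [heading=90, draw]
  RT 90: heading 90 -> 0
  -- iteration 2/2 --
  PD: pen down
  LT 30: heading 0 -> 30
  FD 13: (6,6) -> (17.258,12.5) [heading=30, draw]
  RT 90: heading 30 -> 300
]
RT 180: heading 300 -> 120
RT 90: heading 120 -> 30
Final: pos=(17.258,12.5), heading=30, 2 segment(s) drawn
Segments drawn: 2

Answer: 2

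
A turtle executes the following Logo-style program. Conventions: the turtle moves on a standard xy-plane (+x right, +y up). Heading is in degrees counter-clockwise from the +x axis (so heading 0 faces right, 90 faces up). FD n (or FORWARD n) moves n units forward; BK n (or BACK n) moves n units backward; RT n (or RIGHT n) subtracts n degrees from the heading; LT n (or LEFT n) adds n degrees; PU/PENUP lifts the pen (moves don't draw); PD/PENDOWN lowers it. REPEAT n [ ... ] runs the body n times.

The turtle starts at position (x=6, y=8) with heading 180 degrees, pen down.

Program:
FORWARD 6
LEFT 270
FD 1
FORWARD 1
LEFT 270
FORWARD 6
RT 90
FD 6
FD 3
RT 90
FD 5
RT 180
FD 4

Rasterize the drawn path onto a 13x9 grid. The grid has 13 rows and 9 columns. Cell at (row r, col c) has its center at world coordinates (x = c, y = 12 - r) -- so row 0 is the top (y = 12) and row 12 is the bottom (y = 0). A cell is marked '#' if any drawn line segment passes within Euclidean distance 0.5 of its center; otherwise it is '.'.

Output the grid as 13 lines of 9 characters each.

Answer: .........
.........
#######..
#.....#..
#######..
......#..
......#..
......#..
......#..
......#..
......#..
.######..
.........

Derivation:
Segment 0: (6,8) -> (0,8)
Segment 1: (0,8) -> (0,9)
Segment 2: (0,9) -> (0,10)
Segment 3: (0,10) -> (6,10)
Segment 4: (6,10) -> (6,4)
Segment 5: (6,4) -> (6,1)
Segment 6: (6,1) -> (1,1)
Segment 7: (1,1) -> (5,1)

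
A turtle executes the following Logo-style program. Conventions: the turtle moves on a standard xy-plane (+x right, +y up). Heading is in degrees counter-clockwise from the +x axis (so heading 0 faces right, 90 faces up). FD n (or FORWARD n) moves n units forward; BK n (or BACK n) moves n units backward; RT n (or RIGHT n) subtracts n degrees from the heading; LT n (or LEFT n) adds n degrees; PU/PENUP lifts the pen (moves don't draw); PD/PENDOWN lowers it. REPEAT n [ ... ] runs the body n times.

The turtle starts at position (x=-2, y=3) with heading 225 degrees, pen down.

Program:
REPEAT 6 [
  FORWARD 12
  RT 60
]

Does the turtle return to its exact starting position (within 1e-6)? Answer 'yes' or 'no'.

Answer: yes

Derivation:
Executing turtle program step by step:
Start: pos=(-2,3), heading=225, pen down
REPEAT 6 [
  -- iteration 1/6 --
  FD 12: (-2,3) -> (-10.485,-5.485) [heading=225, draw]
  RT 60: heading 225 -> 165
  -- iteration 2/6 --
  FD 12: (-10.485,-5.485) -> (-22.076,-2.379) [heading=165, draw]
  RT 60: heading 165 -> 105
  -- iteration 3/6 --
  FD 12: (-22.076,-2.379) -> (-25.182,9.212) [heading=105, draw]
  RT 60: heading 105 -> 45
  -- iteration 4/6 --
  FD 12: (-25.182,9.212) -> (-16.697,17.697) [heading=45, draw]
  RT 60: heading 45 -> 345
  -- iteration 5/6 --
  FD 12: (-16.697,17.697) -> (-5.106,14.591) [heading=345, draw]
  RT 60: heading 345 -> 285
  -- iteration 6/6 --
  FD 12: (-5.106,14.591) -> (-2,3) [heading=285, draw]
  RT 60: heading 285 -> 225
]
Final: pos=(-2,3), heading=225, 6 segment(s) drawn

Start position: (-2, 3)
Final position: (-2, 3)
Distance = 0; < 1e-6 -> CLOSED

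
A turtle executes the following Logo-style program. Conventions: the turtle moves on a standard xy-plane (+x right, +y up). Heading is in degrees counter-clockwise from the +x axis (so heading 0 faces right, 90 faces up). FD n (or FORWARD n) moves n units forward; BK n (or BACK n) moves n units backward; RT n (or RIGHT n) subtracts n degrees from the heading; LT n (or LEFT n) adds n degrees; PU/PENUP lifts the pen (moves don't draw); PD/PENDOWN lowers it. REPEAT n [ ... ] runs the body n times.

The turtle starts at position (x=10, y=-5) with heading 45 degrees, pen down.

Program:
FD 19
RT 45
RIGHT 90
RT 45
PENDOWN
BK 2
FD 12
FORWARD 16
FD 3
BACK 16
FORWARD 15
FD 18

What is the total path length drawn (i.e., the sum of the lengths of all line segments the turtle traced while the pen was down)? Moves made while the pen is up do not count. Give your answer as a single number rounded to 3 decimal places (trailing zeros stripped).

Executing turtle program step by step:
Start: pos=(10,-5), heading=45, pen down
FD 19: (10,-5) -> (23.435,8.435) [heading=45, draw]
RT 45: heading 45 -> 0
RT 90: heading 0 -> 270
RT 45: heading 270 -> 225
PD: pen down
BK 2: (23.435,8.435) -> (24.849,9.849) [heading=225, draw]
FD 12: (24.849,9.849) -> (16.364,1.364) [heading=225, draw]
FD 16: (16.364,1.364) -> (5.05,-9.95) [heading=225, draw]
FD 3: (5.05,-9.95) -> (2.929,-12.071) [heading=225, draw]
BK 16: (2.929,-12.071) -> (14.243,-0.757) [heading=225, draw]
FD 15: (14.243,-0.757) -> (3.636,-11.364) [heading=225, draw]
FD 18: (3.636,-11.364) -> (-9.092,-24.092) [heading=225, draw]
Final: pos=(-9.092,-24.092), heading=225, 8 segment(s) drawn

Segment lengths:
  seg 1: (10,-5) -> (23.435,8.435), length = 19
  seg 2: (23.435,8.435) -> (24.849,9.849), length = 2
  seg 3: (24.849,9.849) -> (16.364,1.364), length = 12
  seg 4: (16.364,1.364) -> (5.05,-9.95), length = 16
  seg 5: (5.05,-9.95) -> (2.929,-12.071), length = 3
  seg 6: (2.929,-12.071) -> (14.243,-0.757), length = 16
  seg 7: (14.243,-0.757) -> (3.636,-11.364), length = 15
  seg 8: (3.636,-11.364) -> (-9.092,-24.092), length = 18
Total = 101

Answer: 101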